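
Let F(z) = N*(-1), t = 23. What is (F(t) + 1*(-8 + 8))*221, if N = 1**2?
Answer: -221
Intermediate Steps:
N = 1
F(z) = -1 (F(z) = 1*(-1) = -1)
(F(t) + 1*(-8 + 8))*221 = (-1 + 1*(-8 + 8))*221 = (-1 + 1*0)*221 = (-1 + 0)*221 = -1*221 = -221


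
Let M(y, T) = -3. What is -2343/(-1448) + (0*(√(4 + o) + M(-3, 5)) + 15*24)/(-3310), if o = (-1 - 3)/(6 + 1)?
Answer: 723405/479288 ≈ 1.5093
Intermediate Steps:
o = -4/7 ≈ -0.57143
-2343/(-1448) + (0*(√(4 + o) + M(-3, 5)) + 15*24)/(-3310) = -2343/(-1448) + (0*(√(4 - 4/7) - 3) + 15*24)/(-3310) = -2343*(-1/1448) + (0*(√(24/7) - 3) + 360)*(-1/3310) = 2343/1448 + (0*(2*√42/7 - 3) + 360)*(-1/3310) = 2343/1448 + (0*(-3 + 2*√42/7) + 360)*(-1/3310) = 2343/1448 + (0 + 360)*(-1/3310) = 2343/1448 + 360*(-1/3310) = 2343/1448 - 36/331 = 723405/479288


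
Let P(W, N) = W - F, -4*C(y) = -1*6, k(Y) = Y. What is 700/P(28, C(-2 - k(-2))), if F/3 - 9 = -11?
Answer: 350/17 ≈ 20.588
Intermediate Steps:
F = -6 (F = 27 + 3*(-11) = 27 - 33 = -6)
C(y) = 3/2 (C(y) = -(-1)*6/4 = -¼*(-6) = 3/2)
P(W, N) = 6 + W (P(W, N) = W - 1*(-6) = W + 6 = 6 + W)
700/P(28, C(-2 - k(-2))) = 700/(6 + 28) = 700/34 = 700*(1/34) = 350/17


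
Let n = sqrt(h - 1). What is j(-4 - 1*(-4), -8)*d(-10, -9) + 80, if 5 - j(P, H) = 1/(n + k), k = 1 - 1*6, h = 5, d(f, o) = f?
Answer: 80/3 ≈ 26.667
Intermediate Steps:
k = -5 (k = 1 - 6 = -5)
n = 2 (n = sqrt(5 - 1) = sqrt(4) = 2)
j(P, H) = 16/3 (j(P, H) = 5 - 1/(2 - 5) = 5 - 1/(-3) = 5 - 1*(-1/3) = 5 + 1/3 = 16/3)
j(-4 - 1*(-4), -8)*d(-10, -9) + 80 = (16/3)*(-10) + 80 = -160/3 + 80 = 80/3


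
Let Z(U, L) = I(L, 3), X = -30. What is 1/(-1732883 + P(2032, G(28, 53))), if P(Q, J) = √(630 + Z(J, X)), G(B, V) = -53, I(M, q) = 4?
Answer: -1732883/3002883491055 - √634/3002883491055 ≈ -5.7708e-7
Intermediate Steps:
Z(U, L) = 4
P(Q, J) = √634 (P(Q, J) = √(630 + 4) = √634)
1/(-1732883 + P(2032, G(28, 53))) = 1/(-1732883 + √634)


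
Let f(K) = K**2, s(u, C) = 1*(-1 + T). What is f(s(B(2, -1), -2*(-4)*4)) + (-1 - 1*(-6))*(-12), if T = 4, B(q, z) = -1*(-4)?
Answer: -51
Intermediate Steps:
B(q, z) = 4
s(u, C) = 3 (s(u, C) = 1*(-1 + 4) = 1*3 = 3)
f(s(B(2, -1), -2*(-4)*4)) + (-1 - 1*(-6))*(-12) = 3**2 + (-1 - 1*(-6))*(-12) = 9 + (-1 + 6)*(-12) = 9 + 5*(-12) = 9 - 60 = -51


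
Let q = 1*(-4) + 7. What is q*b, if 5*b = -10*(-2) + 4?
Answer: 72/5 ≈ 14.400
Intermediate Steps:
b = 24/5 (b = (-10*(-2) + 4)/5 = (20 + 4)/5 = (⅕)*24 = 24/5 ≈ 4.8000)
q = 3 (q = -4 + 7 = 3)
q*b = 3*(24/5) = 72/5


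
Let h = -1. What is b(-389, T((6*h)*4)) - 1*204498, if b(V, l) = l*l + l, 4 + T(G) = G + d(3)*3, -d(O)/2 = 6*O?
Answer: -186138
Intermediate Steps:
d(O) = -12*O
T(G) = -112 + G (T(G) = -4 + (G - 12*3*3) = -4 + (G - 36*3) = -4 + (G - 108) = -4 + (-108 + G) = -112 + G)
b(V, l) = l + l² (b(V, l) = l² + l = l + l²)
b(-389, T((6*h)*4)) - 1*204498 = (-112 + (6*(-1))*4)*(1 + (-112 + (6*(-1))*4)) - 1*204498 = (-112 - 6*4)*(1 + (-112 - 6*4)) - 204498 = (-112 - 24)*(1 + (-112 - 24)) - 204498 = -136*(1 - 136) - 204498 = -136*(-135) - 204498 = 18360 - 204498 = -186138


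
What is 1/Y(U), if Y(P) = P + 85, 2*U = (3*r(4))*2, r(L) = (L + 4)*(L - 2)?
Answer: 1/133 ≈ 0.0075188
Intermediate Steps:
r(L) = (-2 + L)*(4 + L) (r(L) = (4 + L)*(-2 + L) = (-2 + L)*(4 + L))
U = 48 (U = ((3*(-8 + 4² + 2*4))*2)/2 = ((3*(-8 + 16 + 8))*2)/2 = ((3*16)*2)/2 = (48*2)/2 = (½)*96 = 48)
Y(P) = 85 + P
1/Y(U) = 1/(85 + 48) = 1/133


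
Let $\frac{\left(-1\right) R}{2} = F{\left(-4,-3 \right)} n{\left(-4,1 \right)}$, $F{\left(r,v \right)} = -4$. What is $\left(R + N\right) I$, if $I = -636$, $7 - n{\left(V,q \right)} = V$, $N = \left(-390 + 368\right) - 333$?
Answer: $169812$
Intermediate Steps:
$N = -355$ ($N = -22 - 333 = -355$)
$n{\left(V,q \right)} = 7 - V$
$R = 88$ ($R = - 2 \left(- 4 \left(7 - -4\right)\right) = - 2 \left(- 4 \left(7 + 4\right)\right) = - 2 \left(\left(-4\right) 11\right) = \left(-2\right) \left(-44\right) = 88$)
$\left(R + N\right) I = \left(88 - 355\right) \left(-636\right) = \left(-267\right) \left(-636\right) = 169812$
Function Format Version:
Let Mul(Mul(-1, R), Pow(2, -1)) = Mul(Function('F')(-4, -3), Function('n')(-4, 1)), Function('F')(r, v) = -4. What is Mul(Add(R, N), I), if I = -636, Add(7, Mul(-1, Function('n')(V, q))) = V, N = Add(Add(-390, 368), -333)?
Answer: 169812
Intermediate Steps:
N = -355 (N = Add(-22, -333) = -355)
Function('n')(V, q) = Add(7, Mul(-1, V))
R = 88 (R = Mul(-2, Mul(-4, Add(7, Mul(-1, -4)))) = Mul(-2, Mul(-4, Add(7, 4))) = Mul(-2, Mul(-4, 11)) = Mul(-2, -44) = 88)
Mul(Add(R, N), I) = Mul(Add(88, -355), -636) = Mul(-267, -636) = 169812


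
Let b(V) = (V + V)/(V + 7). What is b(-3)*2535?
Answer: -7605/2 ≈ -3802.5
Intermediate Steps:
b(V) = 2*V/(7 + V) (b(V) = (2*V)/(7 + V) = 2*V/(7 + V))
b(-3)*2535 = (2*(-3)/(7 - 3))*2535 = (2*(-3)/4)*2535 = (2*(-3)*(¼))*2535 = -3/2*2535 = -7605/2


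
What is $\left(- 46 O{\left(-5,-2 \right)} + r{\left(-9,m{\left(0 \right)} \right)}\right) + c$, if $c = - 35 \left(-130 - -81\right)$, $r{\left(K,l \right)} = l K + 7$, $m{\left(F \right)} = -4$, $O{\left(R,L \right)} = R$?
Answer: $1988$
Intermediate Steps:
$r{\left(K,l \right)} = 7 + K l$ ($r{\left(K,l \right)} = K l + 7 = 7 + K l$)
$c = 1715$ ($c = - 35 \left(-130 + 81\right) = \left(-35\right) \left(-49\right) = 1715$)
$\left(- 46 O{\left(-5,-2 \right)} + r{\left(-9,m{\left(0 \right)} \right)}\right) + c = \left(\left(-46\right) \left(-5\right) + \left(7 - -36\right)\right) + 1715 = \left(230 + \left(7 + 36\right)\right) + 1715 = \left(230 + 43\right) + 1715 = 273 + 1715 = 1988$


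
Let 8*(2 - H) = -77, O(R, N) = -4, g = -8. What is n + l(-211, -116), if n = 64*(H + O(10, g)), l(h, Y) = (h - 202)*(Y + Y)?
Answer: 96304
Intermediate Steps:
H = 93/8 (H = 2 - ⅛*(-77) = 2 + 77/8 = 93/8 ≈ 11.625)
l(h, Y) = 2*Y*(-202 + h) (l(h, Y) = (-202 + h)*(2*Y) = 2*Y*(-202 + h))
n = 488 (n = 64*(93/8 - 4) = 64*(61/8) = 488)
n + l(-211, -116) = 488 + 2*(-116)*(-202 - 211) = 488 + 2*(-116)*(-413) = 488 + 95816 = 96304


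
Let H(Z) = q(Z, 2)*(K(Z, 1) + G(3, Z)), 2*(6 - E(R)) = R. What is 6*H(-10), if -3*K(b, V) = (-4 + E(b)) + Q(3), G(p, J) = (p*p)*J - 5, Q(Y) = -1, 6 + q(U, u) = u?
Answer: 2328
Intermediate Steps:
q(U, u) = -6 + u
E(R) = 6 - R/2
G(p, J) = -5 + J*p² (G(p, J) = p²*J - 5 = J*p² - 5 = -5 + J*p²)
K(b, V) = -⅓ + b/6 (K(b, V) = -((-4 + (6 - b/2)) - 1)/3 = -((2 - b/2) - 1)/3 = -(1 - b/2)/3 = -⅓ + b/6)
H(Z) = 64/3 - 110*Z/3 (H(Z) = (-6 + 2)*((-⅓ + Z/6) + (-5 + Z*3²)) = -4*((-⅓ + Z/6) + (-5 + Z*9)) = -4*((-⅓ + Z/6) + (-5 + 9*Z)) = -4*(-16/3 + 55*Z/6) = 64/3 - 110*Z/3)
6*H(-10) = 6*(64/3 - 110/3*(-10)) = 6*(64/3 + 1100/3) = 6*388 = 2328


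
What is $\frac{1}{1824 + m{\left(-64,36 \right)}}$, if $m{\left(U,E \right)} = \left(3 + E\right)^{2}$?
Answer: $\frac{1}{3345} \approx 0.00029895$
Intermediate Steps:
$\frac{1}{1824 + m{\left(-64,36 \right)}} = \frac{1}{1824 + \left(3 + 36\right)^{2}} = \frac{1}{1824 + 39^{2}} = \frac{1}{1824 + 1521} = \frac{1}{3345}$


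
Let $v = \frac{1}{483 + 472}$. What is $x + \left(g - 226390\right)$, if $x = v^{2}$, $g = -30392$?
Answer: $- \frac{234191603549}{912025} \approx -2.5678 \cdot 10^{5}$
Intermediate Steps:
$v = \frac{1}{955} \approx 0.0010471$
$x = \frac{1}{912025}$ ($x = \left(\frac{1}{955}\right)^{2} = \frac{1}{912025} \approx 1.0965 \cdot 10^{-6}$)
$x + \left(g - 226390\right) = \frac{1}{912025} - 256782 = - \frac{234191603549}{912025}$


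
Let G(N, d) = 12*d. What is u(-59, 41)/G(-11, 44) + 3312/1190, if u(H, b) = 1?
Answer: 874963/314160 ≈ 2.7851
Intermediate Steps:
u(-59, 41)/G(-11, 44) + 3312/1190 = 1/(12*44) + 3312/1190 = 1/528 + 3312*(1/1190) = 1*(1/528) + 1656/595 = 1/528 + 1656/595 = 874963/314160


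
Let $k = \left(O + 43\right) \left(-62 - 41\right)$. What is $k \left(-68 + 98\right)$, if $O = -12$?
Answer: $-95790$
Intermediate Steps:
$k = -3193$ ($k = \left(-12 + 43\right) \left(-62 - 41\right) = 31 \left(-103\right) = -3193$)
$k \left(-68 + 98\right) = - 3193 \left(-68 + 98\right) = \left(-3193\right) 30 = -95790$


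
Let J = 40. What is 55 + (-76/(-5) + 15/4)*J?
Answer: 813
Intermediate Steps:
55 + (-76/(-5) + 15/4)*J = 55 + (-76/(-5) + 15/4)*40 = 55 + (-76*(-⅕) + 15*(¼))*40 = 55 + (76/5 + 15/4)*40 = 55 + (379/20)*40 = 55 + 758 = 813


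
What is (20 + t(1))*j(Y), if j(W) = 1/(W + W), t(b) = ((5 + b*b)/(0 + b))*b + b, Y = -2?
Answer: -27/4 ≈ -6.7500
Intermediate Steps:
t(b) = 5 + b + b² (t(b) = ((5 + b²)/b)*b + b = (5 + b²) + b = 5 + b + b²)
j(W) = 1/(2*W)
(20 + t(1))*j(Y) = (20 + (5 + 1 + 1²))*((½)/(-2)) = (20 + (5 + 1 + 1))*((½)*(-½)) = (20 + 7)*(-¼) = 27*(-¼) = -27/4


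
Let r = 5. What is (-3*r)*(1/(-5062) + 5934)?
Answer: -450568605/5062 ≈ -89010.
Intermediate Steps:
(-3*r)*(1/(-5062) + 5934) = (-3*5)*(1/(-5062) + 5934) = -15*(-1/5062 + 5934) = -15*30037907/5062 = -450568605/5062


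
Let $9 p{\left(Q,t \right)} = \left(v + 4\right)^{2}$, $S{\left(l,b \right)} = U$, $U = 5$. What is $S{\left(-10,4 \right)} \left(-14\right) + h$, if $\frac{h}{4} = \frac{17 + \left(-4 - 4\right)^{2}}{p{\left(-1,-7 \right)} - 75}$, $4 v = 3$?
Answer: $- \frac{777386}{10439} \approx -74.469$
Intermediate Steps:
$v = \frac{3}{4}$ ($v = \frac{1}{4} \cdot 3 = \frac{3}{4} \approx 0.75$)
$S{\left(l,b \right)} = 5$
$p{\left(Q,t \right)} = \frac{361}{144}$ ($p{\left(Q,t \right)} = \frac{\left(\frac{3}{4} + 4\right)^{2}}{9} = \frac{\left(\frac{19}{4}\right)^{2}}{9} = \frac{1}{9} \cdot \frac{361}{16} = \frac{361}{144}$)
$h = - \frac{46656}{10439}$ ($h = 4 \frac{17 + \left(-4 - 4\right)^{2}}{\frac{361}{144} - 75} = 4 \frac{17 + \left(-8\right)^{2}}{- \frac{10439}{144}} = 4 \left(17 + 64\right) \left(- \frac{144}{10439}\right) = 4 \cdot 81 \left(- \frac{144}{10439}\right) = 4 \left(- \frac{11664}{10439}\right) = - \frac{46656}{10439} \approx -4.4694$)
$S{\left(-10,4 \right)} \left(-14\right) + h = 5 \left(-14\right) - \frac{46656}{10439} = -70 - \frac{46656}{10439} = - \frac{777386}{10439}$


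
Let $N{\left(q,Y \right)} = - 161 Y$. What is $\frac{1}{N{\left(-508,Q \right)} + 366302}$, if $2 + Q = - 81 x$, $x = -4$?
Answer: $\frac{1}{314460} \approx 3.1801 \cdot 10^{-6}$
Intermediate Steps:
$Q = 322$ ($Q = -2 - -324 = -2 + 324 = 322$)
$\frac{1}{N{\left(-508,Q \right)} + 366302} = \frac{1}{\left(-161\right) 322 + 366302} = \frac{1}{-51842 + 366302} = \frac{1}{314460}$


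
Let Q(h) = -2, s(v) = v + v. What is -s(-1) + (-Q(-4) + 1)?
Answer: 5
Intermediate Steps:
s(v) = 2*v
-s(-1) + (-Q(-4) + 1) = -2*(-1) + (-1*(-2) + 1) = -1*(-2) + (2 + 1) = 2 + 3 = 5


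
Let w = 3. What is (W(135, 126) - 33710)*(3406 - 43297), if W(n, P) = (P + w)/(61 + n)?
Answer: 263561073621/196 ≈ 1.3447e+9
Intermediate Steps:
W(n, P) = (3 + P)/(61 + n) (W(n, P) = (P + 3)/(61 + n) = (3 + P)/(61 + n))
(W(135, 126) - 33710)*(3406 - 43297) = ((3 + 126)/(61 + 135) - 33710)*(3406 - 43297) = (129/196 - 33710)*(-39891) = -6607031/196*(-39891) = 263561073621/196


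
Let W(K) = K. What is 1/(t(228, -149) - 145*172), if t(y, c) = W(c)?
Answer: -1/25089 ≈ -3.9858e-5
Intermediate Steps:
t(y, c) = c
1/(t(228, -149) - 145*172) = 1/(-149 - 145*172) = 1/(-149 - 24940) = 1/(-25089) = -1/25089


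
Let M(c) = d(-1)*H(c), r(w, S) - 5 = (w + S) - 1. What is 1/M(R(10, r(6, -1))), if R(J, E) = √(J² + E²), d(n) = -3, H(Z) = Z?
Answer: -√181/543 ≈ -0.024776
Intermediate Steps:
r(w, S) = 4 + S + w (r(w, S) = 5 + ((w + S) - 1) = 5 + ((S + w) - 1) = 5 + (-1 + S + w) = 4 + S + w)
R(J, E) = √(E² + J²)
M(c) = -3*c
1/M(R(10, r(6, -1))) = 1/(-3*√((4 - 1 + 6)² + 10²)) = 1/(-3*√(9² + 100)) = 1/(-3*√(81 + 100)) = 1/(-3*√181) = -√181/543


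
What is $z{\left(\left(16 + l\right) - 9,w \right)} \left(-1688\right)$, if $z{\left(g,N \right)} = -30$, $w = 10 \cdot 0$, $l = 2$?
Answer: $50640$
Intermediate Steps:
$w = 0$
$z{\left(\left(16 + l\right) - 9,w \right)} \left(-1688\right) = \left(-30\right) \left(-1688\right) = 50640$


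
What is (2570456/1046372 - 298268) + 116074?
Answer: -47660032428/261593 ≈ -1.8219e+5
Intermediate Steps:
(2570456/1046372 - 298268) + 116074 = (2570456*(1/1046372) - 298268) + 116074 = (642614/261593 - 298268) + 116074 = -78024178310/261593 + 116074 = -47660032428/261593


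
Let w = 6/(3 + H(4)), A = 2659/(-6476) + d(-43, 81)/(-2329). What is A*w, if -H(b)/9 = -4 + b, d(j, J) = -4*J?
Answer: -4094587/7541302 ≈ -0.54295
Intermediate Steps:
H(b) = 36 - 9*b (H(b) = -9*(-4 + b) = 36 - 9*b)
A = -4094587/15082604 (A = 2659/(-6476) - 4*81/(-2329) = 2659*(-1/6476) - 324*(-1/2329) = -2659/6476 + 324/2329 = -4094587/15082604 ≈ -0.27148)
w = 2 (w = 6/(3 + (36 - 9*4)) = 6/(3 + (36 - 36)) = 6/(3 + 0) = 6/3 = (1/3)*6 = 2)
A*w = -4094587/15082604*2 = -4094587/7541302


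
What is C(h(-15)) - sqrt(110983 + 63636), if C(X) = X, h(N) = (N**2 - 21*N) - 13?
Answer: 527 - sqrt(174619) ≈ 109.13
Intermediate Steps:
h(N) = -13 + N**2 - 21*N
C(h(-15)) - sqrt(110983 + 63636) = (-13 + (-15)**2 - 21*(-15)) - sqrt(110983 + 63636) = (-13 + 225 + 315) - sqrt(174619) = 527 - sqrt(174619)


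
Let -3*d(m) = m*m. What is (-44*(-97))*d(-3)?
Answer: -12804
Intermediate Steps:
d(m) = -m²/3 (d(m) = -m*m/3 = -m²/3)
(-44*(-97))*d(-3) = (-44*(-97))*(-⅓*(-3)²) = 4268*(-⅓*9) = 4268*(-3) = -12804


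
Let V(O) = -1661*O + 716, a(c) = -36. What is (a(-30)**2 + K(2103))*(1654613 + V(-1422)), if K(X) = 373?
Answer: 6704825299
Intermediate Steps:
V(O) = 716 - 1661*O
(a(-30)**2 + K(2103))*(1654613 + V(-1422)) = ((-36)**2 + 373)*(1654613 + (716 - 1661*(-1422))) = (1296 + 373)*(1654613 + (716 + 2361942)) = 1669*(1654613 + 2362658) = 1669*4017271 = 6704825299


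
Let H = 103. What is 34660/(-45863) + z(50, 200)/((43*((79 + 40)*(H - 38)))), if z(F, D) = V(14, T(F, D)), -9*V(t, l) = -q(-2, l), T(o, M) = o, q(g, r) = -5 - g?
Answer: -34584313763/45762789345 ≈ -0.75573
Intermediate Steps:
V(t, l) = -⅓ (V(t, l) = -(-1)*(-5 - 1*(-2))/9 = -(-1)*(-5 + 2)/9 = -(-1)*(-3)/9 = -⅑*3 = -⅓)
z(F, D) = -⅓
34660/(-45863) + z(50, 200)/((43*((79 + 40)*(H - 38)))) = 34660/(-45863) - 1/(43*(79 + 40)*(103 - 38))/3 = 34660*(-1/45863) - 1/(3*(43*(119*65))) = -34660/45863 - 1/(3*(43*7735)) = -34660/45863 - ⅓/332605 = -34660/45863 - ⅓*1/332605 = -34660/45863 - 1/997815 = -34584313763/45762789345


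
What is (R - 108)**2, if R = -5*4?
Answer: 16384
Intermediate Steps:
R = -20
(R - 108)**2 = (-20 - 108)**2 = (-128)**2 = 16384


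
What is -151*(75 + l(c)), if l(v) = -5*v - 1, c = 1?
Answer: -10419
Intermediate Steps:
l(v) = -1 - 5*v
-151*(75 + l(c)) = -151*(75 + (-1 - 5*1)) = -151*(75 + (-1 - 5)) = -151*(75 - 6) = -151*69 = -10419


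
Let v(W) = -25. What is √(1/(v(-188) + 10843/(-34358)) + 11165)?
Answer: √8446737684361191/869793 ≈ 105.66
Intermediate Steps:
√(1/(v(-188) + 10843/(-34358)) + 11165) = √(1/(-25 + 10843/(-34358)) + 11165) = √(1/(-25 + 10843*(-1/34358)) + 11165) = √(1/(-25 - 10843/34358) + 11165) = √(1/(-869793/34358) + 11165) = √(-34358/869793 + 11165) = √(9711204487/869793) = √8446737684361191/869793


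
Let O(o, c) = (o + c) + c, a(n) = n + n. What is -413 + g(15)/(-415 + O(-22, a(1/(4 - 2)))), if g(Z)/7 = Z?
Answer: -11984/29 ≈ -413.24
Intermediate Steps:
g(Z) = 7*Z
a(n) = 2*n
O(o, c) = o + 2*c (O(o, c) = (c + o) + c = o + 2*c)
-413 + g(15)/(-415 + O(-22, a(1/(4 - 2)))) = -413 + (7*15)/(-415 + (-22 + 2*(2/(4 - 2)))) = -413 + 105/(-415 + (-22 + 2*(2/2))) = -413 + 105/(-415 + (-22 + 2*(2*(1/2)))) = -413 + 105/(-415 + (-22 + 2*1)) = -413 + 105/(-415 + (-22 + 2)) = -413 + 105/(-415 - 20) = -413 + 105/(-435) = -413 - 1/435*105 = -413 - 7/29 = -11984/29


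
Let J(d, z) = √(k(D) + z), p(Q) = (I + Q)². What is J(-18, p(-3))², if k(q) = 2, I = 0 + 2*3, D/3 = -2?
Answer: 11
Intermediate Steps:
D = -6 (D = 3*(-2) = -6)
I = 6 (I = 0 + 6 = 6)
p(Q) = (6 + Q)²
J(d, z) = √(2 + z)
J(-18, p(-3))² = (√(2 + (6 - 3)²))² = (√(2 + 3²))² = (√(2 + 9))² = (√11)² = 11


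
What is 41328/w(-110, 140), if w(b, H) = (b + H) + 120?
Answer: 6888/25 ≈ 275.52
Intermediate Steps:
w(b, H) = 120 + H + b (w(b, H) = (H + b) + 120 = 120 + H + b)
41328/w(-110, 140) = 41328/(120 + 140 - 110) = 41328/150 = 41328*(1/150) = 6888/25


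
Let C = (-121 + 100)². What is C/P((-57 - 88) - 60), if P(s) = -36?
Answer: -49/4 ≈ -12.250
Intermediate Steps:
C = 441 (C = (-21)² = 441)
C/P((-57 - 88) - 60) = 441/(-36) = 441*(-1/36) = -49/4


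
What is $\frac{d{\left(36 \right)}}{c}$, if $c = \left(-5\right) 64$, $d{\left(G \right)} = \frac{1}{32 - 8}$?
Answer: $- \frac{1}{7680} \approx -0.00013021$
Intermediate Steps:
$d{\left(G \right)} = \frac{1}{24}$ ($d{\left(G \right)} = \frac{1}{32 - 8} = \frac{1}{24}$)
$c = -320$
$\frac{d{\left(36 \right)}}{c} = \frac{1}{24 \left(-320\right)} = \frac{1}{24} \left(- \frac{1}{320}\right) = - \frac{1}{7680}$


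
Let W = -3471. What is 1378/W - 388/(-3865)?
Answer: -306094/1031955 ≈ -0.29662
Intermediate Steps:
1378/W - 388/(-3865) = 1378/(-3471) - 388/(-3865) = 1378*(-1/3471) - 388*(-1/3865) = -106/267 + 388/3865 = -306094/1031955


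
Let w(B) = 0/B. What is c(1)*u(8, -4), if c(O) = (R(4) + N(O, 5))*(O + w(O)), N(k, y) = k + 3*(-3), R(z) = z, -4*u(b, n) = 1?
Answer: 1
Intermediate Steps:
u(b, n) = -¼ (u(b, n) = -¼*1 = -¼)
w(B) = 0
N(k, y) = -9 + k (N(k, y) = k - 9 = -9 + k)
c(O) = O*(-5 + O) (c(O) = (4 + (-9 + O))*(O + 0) = (-5 + O)*O = O*(-5 + O))
c(1)*u(8, -4) = (1*(-5 + 1))*(-¼) = (1*(-4))*(-¼) = -4*(-¼) = 1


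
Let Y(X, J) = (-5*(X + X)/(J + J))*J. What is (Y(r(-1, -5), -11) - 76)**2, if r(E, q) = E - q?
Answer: 9216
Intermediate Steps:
Y(X, J) = -5*X (Y(X, J) = (-5*2*X/(2*J))*J = (-5*2*X*1/(2*J))*J = (-5*X/J)*J = -5*X)
(Y(r(-1, -5), -11) - 76)**2 = (-5*(-1 - 1*(-5)) - 76)**2 = (-5*(-1 + 5) - 76)**2 = (-5*4 - 76)**2 = (-20 - 76)**2 = (-96)**2 = 9216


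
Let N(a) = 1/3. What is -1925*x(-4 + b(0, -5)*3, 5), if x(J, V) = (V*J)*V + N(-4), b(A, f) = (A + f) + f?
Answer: 4906825/3 ≈ 1.6356e+6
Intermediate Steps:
b(A, f) = A + 2*f
N(a) = ⅓
x(J, V) = ⅓ + J*V² (x(J, V) = (V*J)*V + ⅓ = (J*V)*V + ⅓ = J*V² + ⅓ = ⅓ + J*V²)
-1925*x(-4 + b(0, -5)*3, 5) = -1925*(⅓ + (-4 + (0 + 2*(-5))*3)*5²) = -1925*(⅓ + (-4 + (0 - 10)*3)*25) = -1925*(⅓ + (-4 - 10*3)*25) = -1925*(⅓ + (-4 - 30)*25) = -1925*(⅓ - 34*25) = -1925*(⅓ - 850) = -1925*(-2549/3) = 4906825/3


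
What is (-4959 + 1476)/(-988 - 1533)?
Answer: 3483/2521 ≈ 1.3816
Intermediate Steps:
(-4959 + 1476)/(-988 - 1533) = -3483/(-2521) = -3483*(-1/2521) = 3483/2521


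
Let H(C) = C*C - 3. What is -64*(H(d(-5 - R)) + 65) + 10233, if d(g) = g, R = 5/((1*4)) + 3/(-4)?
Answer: 4329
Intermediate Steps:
R = 1/2 (R = 5/4 + 3*(-1/4) = 5*(1/4) - 3/4 = 5/4 - 3/4 = 1/2 ≈ 0.50000)
H(C) = -3 + C**2 (H(C) = C**2 - 3 = -3 + C**2)
-64*(H(d(-5 - R)) + 65) + 10233 = -64*((-3 + (-5 - 1*1/2)**2) + 65) + 10233 = -64*((-3 + (-5 - 1/2)**2) + 65) + 10233 = -64*((-3 + (-11/2)**2) + 65) + 10233 = -64*((-3 + 121/4) + 65) + 10233 = -64*(109/4 + 65) + 10233 = -64*369/4 + 10233 = -5904 + 10233 = 4329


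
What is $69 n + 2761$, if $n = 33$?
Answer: $5038$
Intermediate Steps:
$69 n + 2761 = 69 \cdot 33 + 2761 = 2277 + 2761 = 5038$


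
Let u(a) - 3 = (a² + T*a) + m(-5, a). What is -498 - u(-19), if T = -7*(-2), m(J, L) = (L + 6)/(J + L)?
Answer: -14317/24 ≈ -596.54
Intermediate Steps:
m(J, L) = (6 + L)/(J + L)
T = 14
u(a) = 3 + a² + 14*a + (6 + a)/(-5 + a) (u(a) = 3 + ((a² + 14*a) + (6 + a)/(-5 + a)) = 3 + (a² + 14*a + (6 + a)/(-5 + a)) = 3 + a² + 14*a + (6 + a)/(-5 + a))
-498 - u(-19) = -498 - (-9 + (-19)³ - 66*(-19) + 9*(-19)²)/(-5 - 19) = -498 - (-9 - 6859 + 1254 + 9*361)/(-24) = -498 - (-1)*(-9 - 6859 + 1254 + 3249)/24 = -498 - (-1)*(-2365)/24 = -498 - 1*2365/24 = -498 - 2365/24 = -14317/24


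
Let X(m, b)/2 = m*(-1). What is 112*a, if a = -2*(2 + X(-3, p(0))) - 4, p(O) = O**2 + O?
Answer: -2240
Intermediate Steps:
p(O) = O + O**2
X(m, b) = -2*m (X(m, b) = 2*(m*(-1)) = 2*(-m) = -2*m)
a = -20 (a = -2*(2 - 2*(-3)) - 4 = -2*(2 + 6) - 4 = -2*8 - 4 = -16 - 4 = -20)
112*a = 112*(-20) = -2240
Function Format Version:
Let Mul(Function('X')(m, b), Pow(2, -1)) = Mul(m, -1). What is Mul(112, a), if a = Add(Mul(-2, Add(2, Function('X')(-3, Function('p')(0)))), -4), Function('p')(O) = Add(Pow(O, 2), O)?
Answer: -2240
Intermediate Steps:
Function('p')(O) = Add(O, Pow(O, 2))
Function('X')(m, b) = Mul(-2, m) (Function('X')(m, b) = Mul(2, Mul(m, -1)) = Mul(2, Mul(-1, m)) = Mul(-2, m))
a = -20 (a = Add(Mul(-2, Add(2, Mul(-2, -3))), -4) = Add(Mul(-2, Add(2, 6)), -4) = Add(Mul(-2, 8), -4) = Add(-16, -4) = -20)
Mul(112, a) = Mul(112, -20) = -2240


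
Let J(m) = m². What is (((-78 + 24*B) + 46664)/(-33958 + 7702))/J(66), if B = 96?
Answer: -24445/57185568 ≈ -0.00042747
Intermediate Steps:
(((-78 + 24*B) + 46664)/(-33958 + 7702))/J(66) = (((-78 + 24*96) + 46664)/(-33958 + 7702))/(66²) = (((-78 + 2304) + 46664)/(-26256))/4356 = ((2226 + 46664)*(-1/26256))*(1/4356) = (48890*(-1/26256))*(1/4356) = -24445/13128*1/4356 = -24445/57185568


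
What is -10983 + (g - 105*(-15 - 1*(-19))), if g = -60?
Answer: -11463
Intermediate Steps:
-10983 + (g - 105*(-15 - 1*(-19))) = -10983 + (-60 - 105*(-15 - 1*(-19))) = -10983 + (-60 - 105*(-15 + 19)) = -10983 + (-60 - 105*4) = -10983 + (-60 - 420) = -10983 - 480 = -11463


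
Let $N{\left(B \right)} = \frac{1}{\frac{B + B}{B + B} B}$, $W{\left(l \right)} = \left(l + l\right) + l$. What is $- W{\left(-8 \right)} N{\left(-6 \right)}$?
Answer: $-4$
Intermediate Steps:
$W{\left(l \right)} = 3 l$ ($W{\left(l \right)} = 2 l + l = 3 l$)
$N{\left(B \right)} = \frac{1}{B}$ ($N{\left(B \right)} = \frac{1}{\frac{2 B}{2 B} B} = \frac{1}{2 B \frac{1}{2 B} B} = \frac{1}{1 B} = \frac{1}{B}$)
$- W{\left(-8 \right)} N{\left(-6 \right)} = - \frac{3 \left(-8\right)}{-6} = - \frac{\left(-24\right) \left(-1\right)}{6} = \left(-1\right) 4 = -4$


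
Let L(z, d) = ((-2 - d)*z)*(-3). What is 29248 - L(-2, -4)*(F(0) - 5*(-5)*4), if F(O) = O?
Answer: 28048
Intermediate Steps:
L(z, d) = -3*z*(-2 - d) (L(z, d) = (z*(-2 - d))*(-3) = -3*z*(-2 - d))
29248 - L(-2, -4)*(F(0) - 5*(-5)*4) = 29248 - 3*(-2)*(2 - 4)*(0 - 5*(-5)*4) = 29248 - 3*(-2)*(-2)*(0 + 25*4) = 29248 - 12*(0 + 100) = 29248 - 12*100 = 29248 - 1*1200 = 29248 - 1200 = 28048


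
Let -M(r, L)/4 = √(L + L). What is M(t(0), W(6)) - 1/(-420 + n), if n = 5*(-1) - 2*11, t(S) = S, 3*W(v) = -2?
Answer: 1/447 - 8*I*√3/3 ≈ 0.0022371 - 4.6188*I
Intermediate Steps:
W(v) = -⅔ (W(v) = (⅓)*(-2) = -⅔)
n = -27 (n = -5 - 22 = -27)
M(r, L) = -4*√2*√L (M(r, L) = -4*√(L + L) = -4*√2*√L)
M(t(0), W(6)) - 1/(-420 + n) = -4*√2*√(-⅔) - 1/(-420 - 27) = -4*√2*I*√6/3 - 1/(-447) = -8*I*√3/3 - 1*(-1/447) = -8*I*√3/3 + 1/447 = 1/447 - 8*I*√3/3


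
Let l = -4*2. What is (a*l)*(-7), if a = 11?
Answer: 616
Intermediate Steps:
l = -8
(a*l)*(-7) = (11*(-8))*(-7) = -88*(-7) = 616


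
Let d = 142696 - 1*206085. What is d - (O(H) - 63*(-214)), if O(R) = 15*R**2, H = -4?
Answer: -77111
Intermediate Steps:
d = -63389 (d = 142696 - 206085 = -63389)
d - (O(H) - 63*(-214)) = -63389 - (15*(-4)**2 - 63*(-214)) = -63389 - (15*16 + 13482) = -63389 - (240 + 13482) = -63389 - 1*13722 = -63389 - 13722 = -77111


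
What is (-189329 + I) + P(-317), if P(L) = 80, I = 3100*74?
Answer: 40151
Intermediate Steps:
I = 229400
(-189329 + I) + P(-317) = (-189329 + 229400) + 80 = 40071 + 80 = 40151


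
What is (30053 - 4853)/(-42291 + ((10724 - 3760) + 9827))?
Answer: -84/85 ≈ -0.98824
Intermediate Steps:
(30053 - 4853)/(-42291 + ((10724 - 3760) + 9827)) = 25200/(-42291 + (6964 + 9827)) = 25200/(-42291 + 16791) = 25200/(-25500) = 25200*(-1/25500) = -84/85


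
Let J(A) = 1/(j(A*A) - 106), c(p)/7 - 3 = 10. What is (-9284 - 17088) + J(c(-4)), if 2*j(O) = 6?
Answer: -2716317/103 ≈ -26372.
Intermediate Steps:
j(O) = 3 (j(O) = (1/2)*6 = 3)
c(p) = 91 (c(p) = 21 + 7*10 = 21 + 70 = 91)
J(A) = -1/103 (J(A) = 1/(3 - 106) = 1/(-103) = -1/103)
(-9284 - 17088) + J(c(-4)) = (-9284 - 17088) - 1/103 = -26372 - 1/103 = -2716317/103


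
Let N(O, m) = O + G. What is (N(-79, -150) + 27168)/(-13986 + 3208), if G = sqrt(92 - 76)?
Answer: -27093/10778 ≈ -2.5137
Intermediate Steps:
G = 4 (G = sqrt(16) = 4)
N(O, m) = 4 + O (N(O, m) = O + 4 = 4 + O)
(N(-79, -150) + 27168)/(-13986 + 3208) = ((4 - 79) + 27168)/(-13986 + 3208) = (-75 + 27168)/(-10778) = 27093*(-1/10778) = -27093/10778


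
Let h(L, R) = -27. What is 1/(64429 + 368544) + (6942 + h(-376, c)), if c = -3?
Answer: 2994008296/432973 ≈ 6915.0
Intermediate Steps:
1/(64429 + 368544) + (6942 + h(-376, c)) = 1/(64429 + 368544) + (6942 - 27) = 1/432973 + 6915 = 2994008296/432973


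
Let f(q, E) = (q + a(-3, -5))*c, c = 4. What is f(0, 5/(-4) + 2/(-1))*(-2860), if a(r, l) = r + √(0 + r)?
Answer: 34320 - 11440*I*√3 ≈ 34320.0 - 19815.0*I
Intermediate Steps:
a(r, l) = r + √r
f(q, E) = -12 + 4*q + 4*I*√3 (f(q, E) = (q + (-3 + √(-3)))*4 = (q + (-3 + I*√3))*4 = (-3 + q + I*√3)*4 = -12 + 4*q + 4*I*√3)
f(0, 5/(-4) + 2/(-1))*(-2860) = (-12 + 4*0 + 4*I*√3)*(-2860) = (-12 + 0 + 4*I*√3)*(-2860) = (-12 + 4*I*√3)*(-2860) = 34320 - 11440*I*√3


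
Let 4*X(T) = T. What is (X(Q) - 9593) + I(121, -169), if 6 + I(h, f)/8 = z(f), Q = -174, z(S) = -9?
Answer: -19513/2 ≈ -9756.5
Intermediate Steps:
X(T) = T/4
I(h, f) = -120 (I(h, f) = -48 + 8*(-9) = -48 - 72 = -120)
(X(Q) - 9593) + I(121, -169) = ((1/4)*(-174) - 9593) - 120 = (-87/2 - 9593) - 120 = -19273/2 - 120 = -19513/2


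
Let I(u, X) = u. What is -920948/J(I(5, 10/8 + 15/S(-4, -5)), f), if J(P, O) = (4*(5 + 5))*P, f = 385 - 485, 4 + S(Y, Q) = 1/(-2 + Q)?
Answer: -230237/50 ≈ -4604.7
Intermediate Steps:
S(Y, Q) = -4 + 1/(-2 + Q)
f = -100
J(P, O) = 40*P (J(P, O) = (4*10)*P = 40*P)
-920948/J(I(5, 10/8 + 15/S(-4, -5)), f) = -920948/(40*5) = -920948/200 = -920948*1/200 = -230237/50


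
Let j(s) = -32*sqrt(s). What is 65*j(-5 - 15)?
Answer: -4160*I*sqrt(5) ≈ -9302.0*I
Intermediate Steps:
65*j(-5 - 15) = 65*(-32*sqrt(-5 - 15)) = 65*(-64*I*sqrt(5)) = -4160*I*sqrt(5)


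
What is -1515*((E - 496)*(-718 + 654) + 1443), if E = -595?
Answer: -107969505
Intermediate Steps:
-1515*((E - 496)*(-718 + 654) + 1443) = -1515*((-595 - 496)*(-718 + 654) + 1443) = -1515*(-1091*(-64) + 1443) = -1515*(69824 + 1443) = -1515*71267 = -107969505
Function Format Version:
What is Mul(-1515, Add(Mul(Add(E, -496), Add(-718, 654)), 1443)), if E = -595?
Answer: -107969505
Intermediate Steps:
Mul(-1515, Add(Mul(Add(E, -496), Add(-718, 654)), 1443)) = Mul(-1515, Add(Mul(Add(-595, -496), Add(-718, 654)), 1443)) = Mul(-1515, Add(Mul(-1091, -64), 1443)) = Mul(-1515, Add(69824, 1443)) = Mul(-1515, 71267) = -107969505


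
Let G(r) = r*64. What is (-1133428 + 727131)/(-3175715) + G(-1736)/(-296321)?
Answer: 473228972697/941031044515 ≈ 0.50288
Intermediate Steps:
G(r) = 64*r
(-1133428 + 727131)/(-3175715) + G(-1736)/(-296321) = (-1133428 + 727131)/(-3175715) + (64*(-1736))/(-296321) = -406297*(-1/3175715) - 111104*(-1/296321) = 406297/3175715 + 111104/296321 = 473228972697/941031044515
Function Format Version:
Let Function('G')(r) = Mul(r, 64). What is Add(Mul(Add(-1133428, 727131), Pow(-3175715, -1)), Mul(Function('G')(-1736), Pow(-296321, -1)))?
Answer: Rational(473228972697, 941031044515) ≈ 0.50288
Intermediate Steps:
Function('G')(r) = Mul(64, r)
Add(Mul(Add(-1133428, 727131), Pow(-3175715, -1)), Mul(Function('G')(-1736), Pow(-296321, -1))) = Add(Mul(Add(-1133428, 727131), Pow(-3175715, -1)), Mul(Mul(64, -1736), Pow(-296321, -1))) = Add(Mul(-406297, Rational(-1, 3175715)), Mul(-111104, Rational(-1, 296321))) = Add(Rational(406297, 3175715), Rational(111104, 296321)) = Rational(473228972697, 941031044515)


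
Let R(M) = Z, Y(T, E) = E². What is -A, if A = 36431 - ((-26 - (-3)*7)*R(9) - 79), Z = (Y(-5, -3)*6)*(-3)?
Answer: -35700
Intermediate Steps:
Z = -162 (Z = ((-3)²*6)*(-3) = (9*6)*(-3) = 54*(-3) = -162)
R(M) = -162
A = 35700 (A = 36431 - ((-26 - (-3)*7)*(-162) - 79) = 36431 - ((-26 - 1*(-21))*(-162) - 79) = 36431 - ((-26 + 21)*(-162) - 79) = 36431 - (-5*(-162) - 79) = 36431 - (810 - 79) = 36431 - 1*731 = 36431 - 731 = 35700)
-A = -1*35700 = -35700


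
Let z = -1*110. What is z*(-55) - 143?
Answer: 5907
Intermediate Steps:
z = -110
z*(-55) - 143 = -110*(-55) - 143 = 6050 - 143 = 5907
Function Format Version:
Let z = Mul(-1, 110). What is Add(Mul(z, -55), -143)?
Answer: 5907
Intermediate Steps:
z = -110
Add(Mul(z, -55), -143) = Add(Mul(-110, -55), -143) = Add(6050, -143) = 5907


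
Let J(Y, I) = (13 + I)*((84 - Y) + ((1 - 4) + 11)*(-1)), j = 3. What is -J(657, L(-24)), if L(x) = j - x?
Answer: 23240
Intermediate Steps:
L(x) = 3 - x
J(Y, I) = (13 + I)*(76 - Y) (J(Y, I) = (13 + I)*((84 - Y) + (-3 + 11)*(-1)) = (13 + I)*((84 - Y) + 8*(-1)) = (13 + I)*((84 - Y) - 8) = (13 + I)*(76 - Y))
-J(657, L(-24)) = -(988 - 13*657 + 76*(3 - 1*(-24)) - 1*(3 - 1*(-24))*657) = -(988 - 8541 + 76*(3 + 24) - 1*(3 + 24)*657) = -(988 - 8541 + 76*27 - 1*27*657) = -(988 - 8541 + 2052 - 17739) = -1*(-23240) = 23240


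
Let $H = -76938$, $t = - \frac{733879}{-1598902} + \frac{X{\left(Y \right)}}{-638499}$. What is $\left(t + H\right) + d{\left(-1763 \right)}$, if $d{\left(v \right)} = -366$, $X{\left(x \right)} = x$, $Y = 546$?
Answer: $- \frac{26306326447760221}{340299109366} \approx -77304.0$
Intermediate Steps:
$t = \frac{155902669043}{340299109366}$ ($t = - \frac{733879}{-1598902} + \frac{546}{-638499} = \left(-733879\right) \left(- \frac{1}{1598902}\right) + 546 \left(- \frac{1}{638499}\right) = \frac{733879}{1598902} - \frac{182}{212833} = \frac{155902669043}{340299109366} \approx 0.45813$)
$\left(t + H\right) + d{\left(-1763 \right)} = \left(\frac{155902669043}{340299109366} - 76938\right) - 366 = - \frac{26181776973732265}{340299109366} - 366 = - \frac{26306326447760221}{340299109366}$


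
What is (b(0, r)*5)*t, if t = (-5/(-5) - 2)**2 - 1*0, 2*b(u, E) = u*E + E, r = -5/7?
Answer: -25/14 ≈ -1.7857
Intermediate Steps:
r = -5/7 (r = -5*1/7 = -5/7 ≈ -0.71429)
b(u, E) = E/2 + E*u/2 (b(u, E) = (u*E + E)/2 = (E*u + E)/2 = (E + E*u)/2 = E/2 + E*u/2)
t = 1 (t = (-5*(-1/5) - 2)**2 + 0 = (1 - 2)**2 + 0 = (-1)**2 + 0 = 1 + 0 = 1)
(b(0, r)*5)*t = (((1/2)*(-5/7)*(1 + 0))*5)*1 = (((1/2)*(-5/7)*1)*5)*1 = -5/14*5*1 = -25/14*1 = -25/14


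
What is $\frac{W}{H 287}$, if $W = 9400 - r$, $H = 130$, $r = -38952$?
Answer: $\frac{24176}{18655} \approx 1.296$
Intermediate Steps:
$W = 48352$ ($W = 9400 - -38952 = 9400 + 38952 = 48352$)
$\frac{W}{H 287} = \frac{48352}{130 \cdot 287} = \frac{48352}{37310} = 48352 \cdot \frac{1}{37310} = \frac{24176}{18655}$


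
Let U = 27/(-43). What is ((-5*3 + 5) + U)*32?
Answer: -14624/43 ≈ -340.09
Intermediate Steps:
U = -27/43 (U = 27*(-1/43) = -27/43 ≈ -0.62791)
((-5*3 + 5) + U)*32 = ((-5*3 + 5) - 27/43)*32 = ((-15 + 5) - 27/43)*32 = (-10 - 27/43)*32 = -457/43*32 = -14624/43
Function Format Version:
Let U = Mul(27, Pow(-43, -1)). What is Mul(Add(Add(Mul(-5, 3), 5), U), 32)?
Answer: Rational(-14624, 43) ≈ -340.09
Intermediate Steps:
U = Rational(-27, 43) (U = Mul(27, Rational(-1, 43)) = Rational(-27, 43) ≈ -0.62791)
Mul(Add(Add(Mul(-5, 3), 5), U), 32) = Mul(Add(Add(Mul(-5, 3), 5), Rational(-27, 43)), 32) = Mul(Add(Add(-15, 5), Rational(-27, 43)), 32) = Mul(Add(-10, Rational(-27, 43)), 32) = Mul(Rational(-457, 43), 32) = Rational(-14624, 43)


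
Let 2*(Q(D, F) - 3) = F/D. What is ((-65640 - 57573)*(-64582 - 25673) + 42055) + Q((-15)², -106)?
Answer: 2502142058872/225 ≈ 1.1121e+10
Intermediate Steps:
Q(D, F) = 3 + F/(2*D) (Q(D, F) = 3 + (F/D)/2 = 3 + F/(2*D))
((-65640 - 57573)*(-64582 - 25673) + 42055) + Q((-15)², -106) = ((-65640 - 57573)*(-64582 - 25673) + 42055) + (3 + (½)*(-106)/(-15)²) = (-123213*(-90255) + 42055) + (3 + (½)*(-106)/225) = (11120589315 + 42055) + (3 + (½)*(-106)*(1/225)) = 11120631370 + (3 - 53/225) = 11120631370 + 622/225 = 2502142058872/225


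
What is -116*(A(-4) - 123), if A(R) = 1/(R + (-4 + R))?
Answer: 42833/3 ≈ 14278.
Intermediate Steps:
A(R) = 1/(-4 + 2*R)
-116*(A(-4) - 123) = -116*(1/(2*(-2 - 4)) - 123) = -116*((½)/(-6) - 123) = -116*((½)*(-⅙) - 123) = -116*(-1/12 - 123) = -116*(-1477/12) = 42833/3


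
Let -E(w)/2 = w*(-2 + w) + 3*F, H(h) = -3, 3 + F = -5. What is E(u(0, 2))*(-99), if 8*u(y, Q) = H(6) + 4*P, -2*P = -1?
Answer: -150381/32 ≈ -4699.4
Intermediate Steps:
F = -8 (F = -3 - 5 = -8)
P = ½ (P = -½*(-1) = ½ ≈ 0.50000)
u(y, Q) = -⅛ (u(y, Q) = (-3 + 4*(½))/8 = (-3 + 2)/8 = (⅛)*(-1) = -⅛)
E(w) = 48 - 2*w*(-2 + w) (E(w) = -2*(w*(-2 + w) + 3*(-8)) = -2*(w*(-2 + w) - 24) = -2*(-24 + w*(-2 + w)) = 48 - 2*w*(-2 + w))
E(u(0, 2))*(-99) = (48 - 2*(-⅛)² + 4*(-⅛))*(-99) = (48 - 2*1/64 - ½)*(-99) = (48 - 1/32 - ½)*(-99) = (1519/32)*(-99) = -150381/32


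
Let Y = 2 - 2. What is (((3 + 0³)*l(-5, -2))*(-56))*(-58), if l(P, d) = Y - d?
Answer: 19488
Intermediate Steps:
Y = 0
l(P, d) = -d (l(P, d) = 0 - d = -d)
(((3 + 0³)*l(-5, -2))*(-56))*(-58) = (((3 + 0³)*(-1*(-2)))*(-56))*(-58) = (((3 + 0)*2)*(-56))*(-58) = ((3*2)*(-56))*(-58) = (6*(-56))*(-58) = -336*(-58) = 19488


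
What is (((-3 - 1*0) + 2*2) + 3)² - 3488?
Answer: -3472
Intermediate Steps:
(((-3 - 1*0) + 2*2) + 3)² - 3488 = (((-3 + 0) + 4) + 3)² - 3488 = ((-3 + 4) + 3)² - 3488 = (1 + 3)² - 3488 = 4² - 3488 = 16 - 3488 = -3472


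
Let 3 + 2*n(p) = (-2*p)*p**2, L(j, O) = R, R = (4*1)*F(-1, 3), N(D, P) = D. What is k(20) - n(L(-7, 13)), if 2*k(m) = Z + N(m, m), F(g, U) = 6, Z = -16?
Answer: 27655/2 ≈ 13828.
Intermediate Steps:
R = 24 (R = (4*1)*6 = 4*6 = 24)
k(m) = -8 + m/2 (k(m) = (-16 + m)/2 = -8 + m/2)
L(j, O) = 24
n(p) = -3/2 - p**3 (n(p) = -3/2 + ((-2*p)*p**2)/2 = -3/2 + (-2*p**3)/2 = -3/2 - p**3)
k(20) - n(L(-7, 13)) = (-8 + (1/2)*20) - (-3/2 - 1*24**3) = (-8 + 10) - (-3/2 - 1*13824) = 2 - (-3/2 - 13824) = 2 - 1*(-27651/2) = 2 + 27651/2 = 27655/2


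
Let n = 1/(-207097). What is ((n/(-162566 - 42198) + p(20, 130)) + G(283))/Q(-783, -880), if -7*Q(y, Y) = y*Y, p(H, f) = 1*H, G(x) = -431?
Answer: 17428870154387/4174205314973760 ≈ 0.0041754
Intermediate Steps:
p(H, f) = H
n = -1/207097 ≈ -4.8287e-6
Q(y, Y) = -Y*y/7 (Q(y, Y) = -y*Y/7 = -Y*y/7)
((n/(-162566 - 42198) + p(20, 130)) + G(283))/Q(-783, -880) = ((-1/(207097*(-162566 - 42198)) + 20) - 431)/((-1/7*(-880)*(-783))) = ((-1/207097/(-204764) + 20) - 431)/(-689040/7) = ((-1/207097*(-1/204764) + 20) - 431)*(-7/689040) = ((1/42406010108 + 20) - 431)*(-7/689040) = (848120202161/42406010108 - 431)*(-7/689040) = -17428870154387/42406010108*(-7/689040) = 17428870154387/4174205314973760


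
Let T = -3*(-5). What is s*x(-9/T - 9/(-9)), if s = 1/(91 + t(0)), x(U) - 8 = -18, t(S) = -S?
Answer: -10/91 ≈ -0.10989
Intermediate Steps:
T = 15
x(U) = -10 (x(U) = 8 - 18 = -10)
s = 1/91 (s = 1/(91 - 1*0) = 1/(91 + 0) = 1/91 ≈ 0.010989)
s*x(-9/T - 9/(-9)) = (1/91)*(-10) = -10/91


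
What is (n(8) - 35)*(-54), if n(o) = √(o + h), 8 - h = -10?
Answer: 1890 - 54*√26 ≈ 1614.7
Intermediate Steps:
h = 18 (h = 8 - 1*(-10) = 8 + 10 = 18)
n(o) = √(18 + o) (n(o) = √(o + 18) = √(18 + o))
(n(8) - 35)*(-54) = (√(18 + 8) - 35)*(-54) = (√26 - 35)*(-54) = (-35 + √26)*(-54) = 1890 - 54*√26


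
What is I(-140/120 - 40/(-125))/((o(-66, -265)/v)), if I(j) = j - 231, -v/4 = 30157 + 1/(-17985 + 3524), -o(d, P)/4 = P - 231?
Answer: 631927615673/44829100 ≈ 14096.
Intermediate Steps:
o(d, P) = 924 - 4*P (o(d, P) = -4*(P - 231) = -4*(-231 + P) = 924 - 4*P)
v = -1744401504/14461 (v = -4*(30157 + 1/(-17985 + 3524)) = -4*(30157 + 1/(-14461)) = -4*(30157 - 1/14461) = -4*436100376/14461 = -1744401504/14461 ≈ -1.2063e+5)
I(j) = -231 + j
I(-140/120 - 40/(-125))/((o(-66, -265)/v)) = (-231 + (-140/120 - 40/(-125)))/(((924 - 4*(-265))/(-1744401504/14461))) = (-231 + (-140*1/120 - 40*(-1/125)))/(((924 + 1060)*(-14461/1744401504))) = (-231 + (-7/6 + 8/25))/((1984*(-14461/1744401504))) = (-231 - 127/150)/(-896582/54512547) = -34777/150*(-54512547/896582) = 631927615673/44829100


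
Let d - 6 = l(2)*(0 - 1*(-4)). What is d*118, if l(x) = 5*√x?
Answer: 708 + 2360*√2 ≈ 4045.5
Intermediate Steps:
d = 6 + 20*√2 (d = 6 + (5*√2)*(0 - 1*(-4)) = 6 + (5*√2)*(0 + 4) = 6 + (5*√2)*4 = 6 + 20*√2 ≈ 34.284)
d*118 = (6 + 20*√2)*118 = 708 + 2360*√2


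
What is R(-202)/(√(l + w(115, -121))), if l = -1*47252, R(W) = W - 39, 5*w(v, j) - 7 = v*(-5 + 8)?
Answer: 241*I*√32765/39318 ≈ 1.1095*I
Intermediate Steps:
w(v, j) = 7/5 + 3*v/5 (w(v, j) = 7/5 + (v*(-5 + 8))/5 = 7/5 + (v*3)/5 = 7/5 + (3*v)/5 = 7/5 + 3*v/5)
R(W) = -39 + W
l = -47252
R(-202)/(√(l + w(115, -121))) = (-39 - 202)/(√(-47252 + (7/5 + (⅗)*115))) = -241/√(-47252 + (7/5 + 69)) = -241/√(-47252 + 352/5) = -241*(-I*√32765/39318) = -(-241)*I*√32765/39318 = 241*I*√32765/39318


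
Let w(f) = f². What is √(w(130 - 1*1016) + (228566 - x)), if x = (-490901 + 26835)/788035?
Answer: 4*√136120570404365/46355 ≈ 1006.8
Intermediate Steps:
x = -27298/46355 (x = -464066*1/788035 = -27298/46355 ≈ -0.58889)
√(w(130 - 1*1016) + (228566 - x)) = √((130 - 1*1016)² + (228566 - 1*(-27298/46355))) = √((130 - 1016)² + (228566 + 27298/46355)) = √((-886)² + 10595204228/46355) = √(784996 + 10595204228/46355) = √(46983693808/46355) = 4*√136120570404365/46355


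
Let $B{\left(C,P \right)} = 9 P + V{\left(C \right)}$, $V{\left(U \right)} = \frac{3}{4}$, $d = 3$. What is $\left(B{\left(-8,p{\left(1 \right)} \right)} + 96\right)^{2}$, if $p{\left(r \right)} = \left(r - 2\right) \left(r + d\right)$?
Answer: $\frac{59049}{16} \approx 3690.6$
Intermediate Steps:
$p{\left(r \right)} = \left(-2 + r\right) \left(3 + r\right)$ ($p{\left(r \right)} = \left(r - 2\right) \left(r + 3\right) = \left(-2 + r\right) \left(3 + r\right)$)
$V{\left(U \right)} = \frac{3}{4}$ ($V{\left(U \right)} = 3 \cdot \frac{1}{4} = \frac{3}{4}$)
$B{\left(C,P \right)} = \frac{3}{4} + 9 P$ ($B{\left(C,P \right)} = 9 P + \frac{3}{4} = \frac{3}{4} + 9 P$)
$\left(B{\left(-8,p{\left(1 \right)} \right)} + 96\right)^{2} = \left(\left(\frac{3}{4} + 9 \left(-6 + 1 + 1^{2}\right)\right) + 96\right)^{2} = \left(\left(\frac{3}{4} + 9 \left(-6 + 1 + 1\right)\right) + 96\right)^{2} = \left(\left(\frac{3}{4} + 9 \left(-4\right)\right) + 96\right)^{2} = \left(\left(\frac{3}{4} - 36\right) + 96\right)^{2} = \left(- \frac{141}{4} + 96\right)^{2} = \left(\frac{243}{4}\right)^{2} = \frac{59049}{16}$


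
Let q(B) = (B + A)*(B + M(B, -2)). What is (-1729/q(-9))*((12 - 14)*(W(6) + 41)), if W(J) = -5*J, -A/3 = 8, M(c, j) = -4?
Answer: 266/3 ≈ 88.667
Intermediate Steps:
A = -24 (A = -3*8 = -24)
q(B) = (-24 + B)*(-4 + B) (q(B) = (B - 24)*(B - 4) = (-24 + B)*(-4 + B))
(-1729/q(-9))*((12 - 14)*(W(6) + 41)) = (-1729/(96 + (-9)² - 28*(-9)))*((12 - 14)*(-5*6 + 41)) = (-1729/(96 + 81 + 252))*(-2*(-30 + 41)) = (-1729/429)*(-2*11) = -1729/429*(-22) = -91*19/429*(-22) = -133/33*(-22) = 266/3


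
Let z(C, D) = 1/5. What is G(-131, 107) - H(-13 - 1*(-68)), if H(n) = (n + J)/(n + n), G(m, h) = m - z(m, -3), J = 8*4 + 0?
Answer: -14519/110 ≈ -131.99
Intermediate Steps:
z(C, D) = 1/5
J = 32 (J = 32 + 0 = 32)
G(m, h) = -1/5 + m (G(m, h) = m - 1*1/5 = m - 1/5 = -1/5 + m)
H(n) = (32 + n)/(2*n) (H(n) = (n + 32)/(n + n) = (32 + n)/((2*n)) = (32 + n)*(1/(2*n)) = (32 + n)/(2*n))
G(-131, 107) - H(-13 - 1*(-68)) = (-1/5 - 131) - (32 + (-13 - 1*(-68)))/(2*(-13 - 1*(-68))) = -656/5 - (32 + (-13 + 68))/(2*(-13 + 68)) = -656/5 - (32 + 55)/(2*55) = -656/5 - 87/(2*55) = -656/5 - 1*87/110 = -656/5 - 87/110 = -14519/110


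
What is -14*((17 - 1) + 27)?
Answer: -602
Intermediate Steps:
-14*((17 - 1) + 27) = -14*(16 + 27) = -14*43 = -602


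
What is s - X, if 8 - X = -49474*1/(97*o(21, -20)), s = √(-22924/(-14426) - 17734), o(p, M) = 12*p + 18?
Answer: -129497/13095 + 2*I*√230642671610/7213 ≈ -9.889 + 133.16*I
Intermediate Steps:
o(p, M) = 18 + 12*p
s = 2*I*√230642671610/7213 (s = √(-22924*(-1/14426) - 17734) = √(11462/7213 - 17734) = √(-127903880/7213) = 2*I*√230642671610/7213 ≈ 133.16*I)
X = 129497/13095 (X = 8 - (-49474)/(97*(18 + 12*21)) = 8 - (-49474)/(97*(18 + 252)) = 8 - (-49474)/(97*270) = 8 - (-49474)/26190 = 8 - 1*(-24737/13095) = 8 + 24737/13095 = 129497/13095 ≈ 9.8890)
s - X = 2*I*√230642671610/7213 - 1*129497/13095 = 2*I*√230642671610/7213 - 129497/13095 = -129497/13095 + 2*I*√230642671610/7213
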